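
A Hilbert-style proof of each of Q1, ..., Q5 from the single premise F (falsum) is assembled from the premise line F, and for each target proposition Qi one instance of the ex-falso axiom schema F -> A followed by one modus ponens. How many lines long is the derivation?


Ex falso, line by line:
- 1 premise line (F)
- 5 targets, each needing 1 axiom instance (F -> Qi) + 1 MP = 2 lines: 2 * 5 = 10
Total = 1 + 10 = 11 lines.

11


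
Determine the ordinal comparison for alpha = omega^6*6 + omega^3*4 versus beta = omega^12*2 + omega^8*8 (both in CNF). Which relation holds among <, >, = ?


Compare term by term from highest exponent:
alpha = omega^6*6 + omega^3*4
beta = omega^12*2 + omega^8*8
Term 1: alpha has omega^6*6, beta has omega^12*2
Term 2: alpha has omega^3*4, beta has omega^8*8
Result: alpha < beta

alpha < beta


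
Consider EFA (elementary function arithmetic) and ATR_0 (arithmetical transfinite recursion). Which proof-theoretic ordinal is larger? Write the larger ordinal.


Proof-theoretic ordinal of EFA (elementary function arithmetic): omega^3
Proof-theoretic ordinal of ATR_0 (arithmetical transfinite recursion): Gamma_0
Comparing: omega^3 < Gamma_0.
The larger ordinal is Gamma_0 (from ATR_0 (arithmetical transfinite recursion)).

Gamma_0


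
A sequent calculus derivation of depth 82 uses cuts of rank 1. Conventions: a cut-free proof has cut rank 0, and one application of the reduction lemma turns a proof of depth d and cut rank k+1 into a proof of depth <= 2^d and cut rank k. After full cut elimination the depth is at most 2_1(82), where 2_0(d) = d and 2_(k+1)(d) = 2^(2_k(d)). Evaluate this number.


Each rank reduction sends depth d to at most 2^d; cut rank r needs r reductions.
2_0(82) = 82
2_1(82) = 2^82 = 4835703278458516698824704
Cut-free depth bound = 4835703278458516698824704

4835703278458516698824704


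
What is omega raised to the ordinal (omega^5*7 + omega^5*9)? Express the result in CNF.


omega^(omega^5*7 + omega^5*9):
Both terms of the exponent have the same exponent 5, so they merge: omega^5*7 + omega^5*9 = omega^5*(7+9) = omega^5*16.
omega raised to a CNF ordinal is a single CNF term: Result = omega^(omega^5*16)

omega^(omega^5*16)


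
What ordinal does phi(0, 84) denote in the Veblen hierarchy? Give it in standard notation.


phi(0, 84):
phi(0, beta) = omega^beta by definition.
phi(0, 84) = omega^84

omega^84


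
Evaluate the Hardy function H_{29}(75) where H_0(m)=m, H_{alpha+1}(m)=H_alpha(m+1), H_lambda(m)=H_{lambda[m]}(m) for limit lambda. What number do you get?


H_29(75):
For finite ordinals k, H_k(n) = n + k (each successor step adds 1).
H_29(75) = 75 + 29 = 104

104


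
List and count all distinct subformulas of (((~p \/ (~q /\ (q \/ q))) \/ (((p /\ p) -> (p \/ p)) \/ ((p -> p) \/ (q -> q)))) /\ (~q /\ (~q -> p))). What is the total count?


Formula: (((~p \/ (~q /\ (q \/ q))) \/ (((p /\ p) -> (p \/ p)) \/ ((p -> p) \/ (q -> q)))) /\ (~q /\ (~q -> p)))
Subformulas found:
  1. q
  2. p
  3. ~p
  4. ~q
  5. (p \/ p)
  6. (q -> q)
  7. (p -> p)
  8. (p /\ p)
  9. (q \/ q)
  10. (~q -> p)
  11. (~q /\ (q \/ q))
  12. (~q /\ (~q -> p))
  13. ((p /\ p) -> (p \/ p))
  14. ((p -> p) \/ (q -> q))
  15. (~p \/ (~q /\ (q \/ q)))
  16. (((p /\ p) -> (p \/ p)) \/ ((p -> p) \/ (q -> q)))
  17. ((~p \/ (~q /\ (q \/ q))) \/ (((p /\ p) -> (p \/ p)) \/ ((p -> p) \/ (q -> q))))
  18. (((~p \/ (~q /\ (q \/ q))) \/ (((p /\ p) -> (p \/ p)) \/ ((p -> p) \/ (q -> q)))) /\ (~q /\ (~q -> p)))
Total distinct subformulas = 18

18


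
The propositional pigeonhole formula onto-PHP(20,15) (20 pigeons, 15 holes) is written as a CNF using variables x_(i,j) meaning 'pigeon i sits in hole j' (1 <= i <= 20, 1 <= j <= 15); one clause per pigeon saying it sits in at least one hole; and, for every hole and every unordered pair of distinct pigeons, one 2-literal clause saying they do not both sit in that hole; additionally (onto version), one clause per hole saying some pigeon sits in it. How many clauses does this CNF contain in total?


onto-PHP(20,15): 20 pigeons, 15 holes, 20*15 = 300 variables.
- pigeon clauses: one per pigeon -> 20 clauses
- hole clauses: 15 holes * C(20,2) = 15 * 190 -> 2850 clauses
- onto clauses: one per hole -> 15 clauses
Total clauses = 20 + 2850 + 15 = 2885

2885


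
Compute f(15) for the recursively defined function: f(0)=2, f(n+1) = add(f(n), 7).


f(0) = 2
f(1) = add(f(0), 7) = add(2, 7) = 9
f(2) = add(f(1), 7) = add(9, 7) = 16
f(3) = add(f(2), 7) = add(16, 7) = 23
f(4) = add(f(3), 7) = add(23, 7) = 30
f(5) = add(f(4), 7) = add(30, 7) = 37
f(6) = add(f(5), 7) = add(37, 7) = 44
f(7) = add(f(6), 7) = add(44, 7) = 51
f(8) = add(f(7), 7) = add(51, 7) = 58
f(9) = add(f(8), 7) = add(58, 7) = 65
f(10) = add(f(9), 7) = add(65, 7) = 72
f(11) = add(f(10), 7) = add(72, 7) = 79
f(12) = add(f(11), 7) = add(79, 7) = 86
f(13) = add(f(12), 7) = add(86, 7) = 93
f(14) = add(f(13), 7) = add(93, 7) = 100
f(15) = add(f(14), 7) = add(100, 7) = 107


107


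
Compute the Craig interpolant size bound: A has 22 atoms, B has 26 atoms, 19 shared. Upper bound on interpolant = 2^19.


Shared atoms = 19
Craig interpolant size bound = 2^19
= 524288

524288


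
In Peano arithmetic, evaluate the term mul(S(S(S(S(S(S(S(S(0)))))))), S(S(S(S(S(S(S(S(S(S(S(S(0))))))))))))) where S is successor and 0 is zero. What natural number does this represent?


mul(S^8(0), S^12(0)):
S^8(0) = 8
S^12(0) = 12
8 * 12 = 96

96


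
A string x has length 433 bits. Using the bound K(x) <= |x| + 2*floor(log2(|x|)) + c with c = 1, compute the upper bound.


floor(log2(433)) = 8
2 * 8 = 16
K(x) <= 433 + 16 + 1 = 450

450


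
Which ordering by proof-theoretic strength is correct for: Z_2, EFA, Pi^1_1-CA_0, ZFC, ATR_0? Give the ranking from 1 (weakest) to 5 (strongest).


Ordering by consistency strength:
1. EFA
2. ATR_0
3. Pi^1_1-CA_0
4. Z_2
5. ZFC


Z_2=4, EFA=1, Pi^1_1-CA_0=3, ZFC=5, ATR_0=2


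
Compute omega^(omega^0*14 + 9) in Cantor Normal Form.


omega^(omega^0*14 + 9):
omega^0 = 1, so the exponent is 14 + 9 = 23 (finite ordinal addition).
Result = omega^23, already a single CNF term.

omega^23


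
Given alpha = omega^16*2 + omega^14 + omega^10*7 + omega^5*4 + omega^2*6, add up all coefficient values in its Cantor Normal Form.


CNF: omega^16*2 + omega^14 + omega^10*7 + omega^5*4 + omega^2*6
Coefficients: 2 + 1 + 7 + 4 + 6 = 20

20


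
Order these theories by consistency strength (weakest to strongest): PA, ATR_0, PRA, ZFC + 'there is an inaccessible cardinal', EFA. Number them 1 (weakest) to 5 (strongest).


Ordering by consistency strength:
1. EFA
2. PRA
3. PA
4. ATR_0
5. ZFC + 'there is an inaccessible cardinal'


PA=3, ATR_0=4, PRA=2, ZFC + 'there is an inaccessible cardinal'=5, EFA=1


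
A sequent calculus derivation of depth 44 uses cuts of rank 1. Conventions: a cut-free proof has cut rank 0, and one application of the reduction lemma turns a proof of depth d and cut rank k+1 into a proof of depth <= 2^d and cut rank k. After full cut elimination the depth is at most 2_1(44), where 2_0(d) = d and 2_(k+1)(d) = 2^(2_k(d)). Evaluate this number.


Each rank reduction sends depth d to at most 2^d; cut rank r needs r reductions.
2_0(44) = 44
2_1(44) = 2^44 = 17592186044416
Cut-free depth bound = 17592186044416

17592186044416


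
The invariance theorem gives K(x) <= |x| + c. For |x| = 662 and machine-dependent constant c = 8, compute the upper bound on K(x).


K(x) <= |x| + c = 662 + 8 = 670

670


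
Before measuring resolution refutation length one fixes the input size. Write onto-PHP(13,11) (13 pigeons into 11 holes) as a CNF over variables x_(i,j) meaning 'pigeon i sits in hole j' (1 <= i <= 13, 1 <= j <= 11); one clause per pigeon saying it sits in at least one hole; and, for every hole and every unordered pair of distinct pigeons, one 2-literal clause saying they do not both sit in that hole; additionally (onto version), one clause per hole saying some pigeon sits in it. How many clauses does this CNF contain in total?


onto-PHP(13,11): 13 pigeons, 11 holes, 13*11 = 143 variables.
- pigeon clauses: one per pigeon -> 13 clauses
- hole clauses: 11 holes * C(13,2) = 11 * 78 -> 858 clauses
- onto clauses: one per hole -> 11 clauses
Total clauses = 13 + 858 + 11 = 882

882


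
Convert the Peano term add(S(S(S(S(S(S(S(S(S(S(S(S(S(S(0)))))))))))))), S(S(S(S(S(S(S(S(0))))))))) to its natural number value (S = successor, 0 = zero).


add(S^14(0), S^8(0)):
S^14(0) = 14
S^8(0) = 8
14 + 8 = 22

22


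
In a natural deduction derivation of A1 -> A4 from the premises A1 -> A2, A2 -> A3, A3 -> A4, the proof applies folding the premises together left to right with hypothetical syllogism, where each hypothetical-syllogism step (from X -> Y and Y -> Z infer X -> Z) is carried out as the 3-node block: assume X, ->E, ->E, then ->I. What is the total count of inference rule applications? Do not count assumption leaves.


There are 3 premises in the chain. The first HS step combines premises 1 and 2; each further premise needs one more HS step.
So 3 premises require 3 - 1 = 2 hypothetical-syllogism steps.
Each HS step uses 3 inference nodes (->E, ->E, ->I).
2 * 3 = 6 total inference nodes.

6


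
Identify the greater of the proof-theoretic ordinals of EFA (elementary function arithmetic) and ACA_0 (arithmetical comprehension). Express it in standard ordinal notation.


Proof-theoretic ordinal of EFA (elementary function arithmetic): omega^3
Proof-theoretic ordinal of ACA_0 (arithmetical comprehension): epsilon_0
Comparing: omega^3 < epsilon_0.
The larger ordinal is epsilon_0 (from ACA_0 (arithmetical comprehension)).

epsilon_0


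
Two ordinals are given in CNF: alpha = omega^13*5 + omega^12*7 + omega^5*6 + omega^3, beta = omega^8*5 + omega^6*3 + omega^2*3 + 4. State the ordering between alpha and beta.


Compare term by term from highest exponent:
alpha = omega^13*5 + omega^12*7 + omega^5*6 + omega^3
beta = omega^8*5 + omega^6*3 + omega^2*3 + 4
Term 1: alpha has omega^13*5, beta has omega^8*5
Term 2: alpha has omega^12*7, beta has omega^6*3
Term 3: alpha has omega^5*6, beta has omega^2*3
Term 4: alpha has omega^3*1, beta has omega^0*4
Result: alpha > beta

alpha > beta


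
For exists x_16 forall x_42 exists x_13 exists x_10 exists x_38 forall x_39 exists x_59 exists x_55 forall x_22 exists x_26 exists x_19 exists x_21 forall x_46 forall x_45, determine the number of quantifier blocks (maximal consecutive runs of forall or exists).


Alternations = 7.
Blocks = alternations + 1 = 8

8


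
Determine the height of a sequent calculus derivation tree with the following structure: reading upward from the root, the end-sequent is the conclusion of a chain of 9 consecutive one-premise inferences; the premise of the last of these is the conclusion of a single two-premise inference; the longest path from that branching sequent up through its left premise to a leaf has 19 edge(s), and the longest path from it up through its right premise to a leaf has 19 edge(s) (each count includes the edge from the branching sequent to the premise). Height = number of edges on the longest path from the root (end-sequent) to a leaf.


Longest path through the left premise: 19 edges (measured from the branching sequent)
Longest path through the right premise: 19 edges
Height of the subtree rooted at the branching sequent: max(19, 19) = 19
The branching sequent sits 9 edges above the root (the chain of one-premise inferences), so height = 19 + 9 = 28

28


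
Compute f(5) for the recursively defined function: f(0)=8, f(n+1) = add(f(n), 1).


f(0) = 8
f(1) = add(f(0), 1) = add(8, 1) = 9
f(2) = add(f(1), 1) = add(9, 1) = 10
f(3) = add(f(2), 1) = add(10, 1) = 11
f(4) = add(f(3), 1) = add(11, 1) = 12
f(5) = add(f(4), 1) = add(12, 1) = 13


13


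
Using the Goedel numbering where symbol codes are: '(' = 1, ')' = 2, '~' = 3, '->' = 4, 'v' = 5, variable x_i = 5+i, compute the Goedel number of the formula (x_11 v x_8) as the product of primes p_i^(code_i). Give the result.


Formula: (x_11 v x_8)
Symbol codes: [1, 16, 5, 13, 2]
Primes: [2, 3, 5, 7, 11]
p_1^1 = 2^1 = 2
p_2^16 = 3^16 = 43046721
p_3^5 = 5^5 = 3125
p_4^13 = 7^13 = 96889010407
p_5^2 = 11^2 = 121
Product = 3154132862960645494293750

3154132862960645494293750


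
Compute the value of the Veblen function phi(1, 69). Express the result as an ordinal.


phi(1, 69):
phi(1, beta) = epsilon_beta (the beta-th epsilon number).
phi(1, 69) = epsilon_69

epsilon_69


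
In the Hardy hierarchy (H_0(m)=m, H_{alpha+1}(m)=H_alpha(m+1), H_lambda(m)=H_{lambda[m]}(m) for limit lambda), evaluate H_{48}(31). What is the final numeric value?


H_48(31):
For finite ordinals k, H_k(n) = n + k (each successor step adds 1).
H_48(31) = 31 + 48 = 79

79


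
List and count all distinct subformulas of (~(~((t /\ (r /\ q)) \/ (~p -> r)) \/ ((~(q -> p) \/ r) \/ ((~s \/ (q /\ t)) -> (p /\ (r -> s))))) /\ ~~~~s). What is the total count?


Formula: (~(~((t /\ (r /\ q)) \/ (~p -> r)) \/ ((~(q -> p) \/ r) \/ ((~s \/ (q /\ t)) -> (p /\ (r -> s))))) /\ ~~~~s)
Subformulas found:
  1. r
  2. q
  3. s
  4. t
  5. p
  6. ~p
  7. ~s
  8. ~~s
  9. ~~~s
  10. ~~~~s
  11. (r /\ q)
  12. (q -> p)
  13. (q /\ t)
  14. (r -> s)
  15. ~(q -> p)
  16. (~p -> r)
  17. (p /\ (r -> s))
  18. (t /\ (r /\ q))
  19. (~s \/ (q /\ t))
  20. (~(q -> p) \/ r)
  21. ((t /\ (r /\ q)) \/ (~p -> r))
  22. ~((t /\ (r /\ q)) \/ (~p -> r))
  23. ((~s \/ (q /\ t)) -> (p /\ (r -> s)))
  24. ((~(q -> p) \/ r) \/ ((~s \/ (q /\ t)) -> (p /\ (r -> s))))
  25. (~((t /\ (r /\ q)) \/ (~p -> r)) \/ ((~(q -> p) \/ r) \/ ((~s \/ (q /\ t)) -> (p /\ (r -> s)))))
  26. ~(~((t /\ (r /\ q)) \/ (~p -> r)) \/ ((~(q -> p) \/ r) \/ ((~s \/ (q /\ t)) -> (p /\ (r -> s)))))
  27. (~(~((t /\ (r /\ q)) \/ (~p -> r)) \/ ((~(q -> p) \/ r) \/ ((~s \/ (q /\ t)) -> (p /\ (r -> s))))) /\ ~~~~s)
Total distinct subformulas = 27

27


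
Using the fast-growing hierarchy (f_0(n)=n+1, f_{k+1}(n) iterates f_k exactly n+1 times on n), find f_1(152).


f_1(152) = f_0^153(152)
f_0 adds 1 each time, applied 153 times.
f_1(152) = 152 + 153 = 305

305


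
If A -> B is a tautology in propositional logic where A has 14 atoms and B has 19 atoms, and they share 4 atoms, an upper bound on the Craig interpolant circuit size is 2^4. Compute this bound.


Shared atoms = 4
Craig interpolant size bound = 2^4
= 16

16


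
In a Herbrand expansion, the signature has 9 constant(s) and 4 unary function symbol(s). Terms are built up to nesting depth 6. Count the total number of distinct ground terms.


Herbrand terms by depth:
Depth 0: 9 constants
Depth 1: 36 new terms (running total: 45)
Depth 2: 144 new terms (running total: 189)
Depth 3: 576 new terms (running total: 765)
Depth 4: 2304 new terms (running total: 3069)
Depth 5: 9216 new terms (running total: 12285)
Depth 6: 36864 new terms (running total: 49149)
Total distinct ground terms = 49149

49149


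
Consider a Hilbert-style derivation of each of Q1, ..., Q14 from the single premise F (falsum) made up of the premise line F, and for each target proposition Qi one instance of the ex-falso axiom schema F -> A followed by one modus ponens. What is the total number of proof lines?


Ex falso, line by line:
- 1 premise line (F)
- 14 targets, each needing 1 axiom instance (F -> Qi) + 1 MP = 2 lines: 2 * 14 = 28
Total = 1 + 28 = 29 lines.

29


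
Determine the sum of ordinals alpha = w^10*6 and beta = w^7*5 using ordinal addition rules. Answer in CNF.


Ordinal addition w^10*6 + w^7*5:
Leading exponent of alpha (10) > leading exponent of beta (7).
Since alpha's term has higher exponent than beta's leading term,
the sum is simply alpha followed by beta.
Result = w^10*6 + w^7*5

w^10*6 + w^7*5


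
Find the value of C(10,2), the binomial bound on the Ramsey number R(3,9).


R(3,9) <= C(3+9-2, 3-1) = C(10, 2)
C(10, 2) = 10! / (2! * 8!)
= 45

45


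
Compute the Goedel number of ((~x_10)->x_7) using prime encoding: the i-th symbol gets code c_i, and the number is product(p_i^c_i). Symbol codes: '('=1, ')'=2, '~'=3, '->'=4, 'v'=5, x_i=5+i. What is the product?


Formula: ((~x_10)->x_7)
Symbol codes: [1, 1, 3, 15, 2, 4, 12, 2]
Primes: [2, 3, 5, 7, 11, 13, 17, 19]
p_1^1 = 2^1 = 2
p_2^1 = 3^1 = 3
p_3^3 = 5^3 = 125
p_4^15 = 7^15 = 4747561509943
p_5^2 = 11^2 = 121
p_6^4 = 13^4 = 28561
p_7^12 = 17^12 = 582622237229761
p_8^2 = 19^2 = 361
Product = 2588122936553311245644895601758403157250

2588122936553311245644895601758403157250


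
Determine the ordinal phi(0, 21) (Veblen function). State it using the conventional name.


phi(0, 21):
phi(0, beta) = omega^beta by definition.
phi(0, 21) = omega^21

omega^21


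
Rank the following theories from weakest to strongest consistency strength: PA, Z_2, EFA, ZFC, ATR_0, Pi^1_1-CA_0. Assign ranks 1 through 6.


Ordering by consistency strength:
1. EFA
2. PA
3. ATR_0
4. Pi^1_1-CA_0
5. Z_2
6. ZFC


PA=2, Z_2=5, EFA=1, ZFC=6, ATR_0=3, Pi^1_1-CA_0=4


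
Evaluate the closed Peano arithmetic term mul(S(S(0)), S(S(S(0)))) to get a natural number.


mul(S^2(0), S^3(0)):
S^2(0) = 2
S^3(0) = 3
2 * 3 = 6

6


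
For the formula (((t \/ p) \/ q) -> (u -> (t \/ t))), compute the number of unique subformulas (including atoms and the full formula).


Formula: (((t \/ p) \/ q) -> (u -> (t \/ t)))
Subformulas found:
  1. q
  2. u
  3. t
  4. p
  5. (t \/ t)
  6. (t \/ p)
  7. (u -> (t \/ t))
  8. ((t \/ p) \/ q)
  9. (((t \/ p) \/ q) -> (u -> (t \/ t)))
Total distinct subformulas = 9

9


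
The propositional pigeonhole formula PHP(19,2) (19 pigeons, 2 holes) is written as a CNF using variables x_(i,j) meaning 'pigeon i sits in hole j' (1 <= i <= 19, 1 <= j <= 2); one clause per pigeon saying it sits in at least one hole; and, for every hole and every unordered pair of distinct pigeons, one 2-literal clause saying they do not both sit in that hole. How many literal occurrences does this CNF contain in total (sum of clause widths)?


PHP(19,2): 19 pigeons, 2 holes, 19*2 = 38 variables.
- pigeon clauses: one per pigeon -> 19 clauses of width 2 -> 38 literals
- hole clauses: 2 holes * C(19,2) = 2 * 171 -> 342 clauses of width 2 -> 684 literals
Total literal occurrences = 38 + 684 = 722

722


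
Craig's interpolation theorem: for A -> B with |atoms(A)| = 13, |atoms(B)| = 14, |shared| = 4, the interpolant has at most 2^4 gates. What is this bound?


Shared atoms = 4
Craig interpolant size bound = 2^4
= 16

16


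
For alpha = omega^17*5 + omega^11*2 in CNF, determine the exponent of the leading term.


CNF: omega^17*5 + omega^11*2
The leading term is omega^17*5, which has exponent 17.

17


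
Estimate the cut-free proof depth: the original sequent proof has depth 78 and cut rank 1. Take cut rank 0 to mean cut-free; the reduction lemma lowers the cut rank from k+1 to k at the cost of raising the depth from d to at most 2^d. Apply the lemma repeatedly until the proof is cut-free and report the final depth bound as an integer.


Each rank reduction sends depth d to at most 2^d; cut rank r needs r reductions.
2_0(78) = 78
2_1(78) = 2^78 = 302231454903657293676544
Cut-free depth bound = 302231454903657293676544

302231454903657293676544


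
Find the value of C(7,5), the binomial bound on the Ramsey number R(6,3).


R(6,3) <= C(6+3-2, 6-1) = C(7, 5)
C(7, 5) = 7! / (5! * 2!)
= 21

21


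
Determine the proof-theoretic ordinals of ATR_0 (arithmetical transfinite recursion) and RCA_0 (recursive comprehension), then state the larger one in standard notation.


Proof-theoretic ordinal of ATR_0 (arithmetical transfinite recursion): Gamma_0
Proof-theoretic ordinal of RCA_0 (recursive comprehension): omega^omega
Comparing: omega^omega < Gamma_0.
The larger ordinal is Gamma_0 (from ATR_0 (arithmetical transfinite recursion)).

Gamma_0


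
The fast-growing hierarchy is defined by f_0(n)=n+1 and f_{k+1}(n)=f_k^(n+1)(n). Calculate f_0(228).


f_0(228) = 228 + 1 = 229

229


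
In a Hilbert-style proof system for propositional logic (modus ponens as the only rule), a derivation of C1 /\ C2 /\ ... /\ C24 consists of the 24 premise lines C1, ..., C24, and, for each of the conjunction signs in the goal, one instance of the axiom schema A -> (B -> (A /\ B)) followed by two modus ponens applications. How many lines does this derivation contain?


Conjoining 24 premises:
- 24 premise lines
- the goal has 23 conjunction signs; each costs 1 axiom instance + 2 MP = 3 lines: 3 * 23 = 69
Total = 24 + 69 = 93 lines.

93


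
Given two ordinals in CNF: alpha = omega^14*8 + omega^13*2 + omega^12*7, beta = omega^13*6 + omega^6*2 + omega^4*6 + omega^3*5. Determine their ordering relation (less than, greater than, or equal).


Compare term by term from highest exponent:
alpha = omega^14*8 + omega^13*2 + omega^12*7
beta = omega^13*6 + omega^6*2 + omega^4*6 + omega^3*5
Term 1: alpha has omega^14*8, beta has omega^13*6
Term 2: alpha has omega^13*2, beta has omega^6*2
Term 3: alpha has omega^12*7, beta has omega^4*6
Term 4: alpha has omega^0*0, beta has omega^3*5
Result: alpha > beta

alpha > beta


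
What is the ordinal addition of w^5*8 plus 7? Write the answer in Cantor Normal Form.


Ordinal addition w^5*8 + 7:
Leading exponent of alpha (5) > leading exponent of beta (0).
Since alpha's term has higher exponent than beta's leading term,
the sum is simply alpha followed by beta.
Result = w^5*8 + 7

w^5*8 + 7


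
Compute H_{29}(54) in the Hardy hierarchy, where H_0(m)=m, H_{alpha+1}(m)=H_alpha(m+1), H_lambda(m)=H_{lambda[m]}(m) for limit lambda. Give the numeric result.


H_29(54):
For finite ordinals k, H_k(n) = n + k (each successor step adds 1).
H_29(54) = 54 + 29 = 83

83


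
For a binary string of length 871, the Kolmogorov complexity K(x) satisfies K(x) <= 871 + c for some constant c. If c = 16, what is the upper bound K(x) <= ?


K(x) <= |x| + c = 871 + 16 = 887

887


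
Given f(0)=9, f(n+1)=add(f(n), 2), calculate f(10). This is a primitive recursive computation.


f(0) = 9
f(1) = add(f(0), 2) = add(9, 2) = 11
f(2) = add(f(1), 2) = add(11, 2) = 13
f(3) = add(f(2), 2) = add(13, 2) = 15
f(4) = add(f(3), 2) = add(15, 2) = 17
f(5) = add(f(4), 2) = add(17, 2) = 19
f(6) = add(f(5), 2) = add(19, 2) = 21
f(7) = add(f(6), 2) = add(21, 2) = 23
f(8) = add(f(7), 2) = add(23, 2) = 25
f(9) = add(f(8), 2) = add(25, 2) = 27
f(10) = add(f(9), 2) = add(27, 2) = 29


29


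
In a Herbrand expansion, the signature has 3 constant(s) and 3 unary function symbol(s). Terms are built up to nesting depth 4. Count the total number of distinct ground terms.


Herbrand terms by depth:
Depth 0: 3 constants
Depth 1: 9 new terms (running total: 12)
Depth 2: 27 new terms (running total: 39)
Depth 3: 81 new terms (running total: 120)
Depth 4: 243 new terms (running total: 363)
Total distinct ground terms = 363

363


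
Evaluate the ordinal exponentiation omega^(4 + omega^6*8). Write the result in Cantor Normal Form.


omega^(4 + omega^6*8):
In ordinal addition a term is absorbed by a following term of strictly larger exponent: 0 < 6, so 4 + omega^6*8 = omega^6*8.
omega raised to a CNF ordinal is a single CNF term: Result = omega^(omega^6*8)

omega^(omega^6*8)


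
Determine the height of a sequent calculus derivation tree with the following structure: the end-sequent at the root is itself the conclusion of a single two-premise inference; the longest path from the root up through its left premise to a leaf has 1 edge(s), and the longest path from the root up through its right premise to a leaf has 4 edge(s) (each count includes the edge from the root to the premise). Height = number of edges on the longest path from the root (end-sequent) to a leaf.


Longest path through the left premise: 1 edges (measured from the branching sequent)
Longest path through the right premise: 4 edges
Height of the subtree rooted at the branching sequent: max(1, 4) = 4
The branching sequent is the root itself.
Total height = 4

4


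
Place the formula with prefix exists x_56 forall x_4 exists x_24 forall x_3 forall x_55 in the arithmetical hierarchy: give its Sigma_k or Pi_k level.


Leading quantifier is exists, so the class is Sigma.
Number of quantifier blocks = alternations + 1 = 3 + 1 = 4.
Classification: Sigma_4

Sigma_4


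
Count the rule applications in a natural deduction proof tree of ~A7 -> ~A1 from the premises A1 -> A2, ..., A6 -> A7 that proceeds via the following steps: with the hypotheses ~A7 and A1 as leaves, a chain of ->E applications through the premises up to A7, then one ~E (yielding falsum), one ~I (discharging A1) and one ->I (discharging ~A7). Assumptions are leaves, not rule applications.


From hypothesis A1, 6 ->E steps along the 6 premises yield A7.
~E with hypothesis ~A7 gives falsum (1 node); ~I discharging A1 gives ~A1 (1 node); ->I discharging ~A7 gives the goal (1 node).
Total = 6 + 3 = 9 inference nodes.

9


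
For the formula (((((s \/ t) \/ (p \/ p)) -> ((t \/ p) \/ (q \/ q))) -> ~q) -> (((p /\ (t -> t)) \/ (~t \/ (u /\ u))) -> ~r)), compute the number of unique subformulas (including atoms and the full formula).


Formula: (((((s \/ t) \/ (p \/ p)) -> ((t \/ p) \/ (q \/ q))) -> ~q) -> (((p /\ (t -> t)) \/ (~t \/ (u /\ u))) -> ~r))
Subformulas found:
  1. r
  2. q
  3. u
  4. s
  5. t
  6. p
  7. ~t
  8. ~r
  9. ~q
  10. (p \/ p)
  11. (t -> t)
  12. (u /\ u)
  13. (s \/ t)
  14. (q \/ q)
  15. (t \/ p)
  16. (p /\ (t -> t))
  17. (~t \/ (u /\ u))
  18. ((t \/ p) \/ (q \/ q))
  19. ((s \/ t) \/ (p \/ p))
  20. ((p /\ (t -> t)) \/ (~t \/ (u /\ u)))
  21. (((p /\ (t -> t)) \/ (~t \/ (u /\ u))) -> ~r)
  22. (((s \/ t) \/ (p \/ p)) -> ((t \/ p) \/ (q \/ q)))
  23. ((((s \/ t) \/ (p \/ p)) -> ((t \/ p) \/ (q \/ q))) -> ~q)
  24. (((((s \/ t) \/ (p \/ p)) -> ((t \/ p) \/ (q \/ q))) -> ~q) -> (((p /\ (t -> t)) \/ (~t \/ (u /\ u))) -> ~r))
Total distinct subformulas = 24

24


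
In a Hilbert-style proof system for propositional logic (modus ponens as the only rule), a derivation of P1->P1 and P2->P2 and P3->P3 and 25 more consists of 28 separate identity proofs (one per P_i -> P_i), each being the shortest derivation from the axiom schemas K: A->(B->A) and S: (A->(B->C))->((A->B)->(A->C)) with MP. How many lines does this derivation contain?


The shortest proof of A->A from K and S in the Hilbert calculus has exactly 5 lines:
(1) K instance A->((A->A)->A), (2) S instance, (3) MP on 1,2, (4) K instance A->(A->A), (5) MP on 3,4.
For 28 independent identities: 28 * 5 = 140 lines total.

140


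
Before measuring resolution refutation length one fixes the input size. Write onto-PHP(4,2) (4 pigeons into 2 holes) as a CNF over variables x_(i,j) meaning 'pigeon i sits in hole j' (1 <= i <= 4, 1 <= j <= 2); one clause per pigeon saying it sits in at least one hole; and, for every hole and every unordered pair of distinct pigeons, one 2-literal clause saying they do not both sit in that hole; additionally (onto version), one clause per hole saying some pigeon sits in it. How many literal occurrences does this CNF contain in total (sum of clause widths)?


onto-PHP(4,2): 4 pigeons, 2 holes, 4*2 = 8 variables.
- pigeon clauses: one per pigeon -> 4 clauses of width 2 -> 8 literals
- hole clauses: 2 holes * C(4,2) = 2 * 6 -> 12 clauses of width 2 -> 24 literals
- onto clauses: one per hole -> 2 clauses of width 4 -> 8 literals
Total literal occurrences = 8 + 24 + 8 = 40

40


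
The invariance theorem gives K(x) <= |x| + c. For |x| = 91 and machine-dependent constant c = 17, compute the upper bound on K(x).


K(x) <= |x| + c = 91 + 17 = 108

108


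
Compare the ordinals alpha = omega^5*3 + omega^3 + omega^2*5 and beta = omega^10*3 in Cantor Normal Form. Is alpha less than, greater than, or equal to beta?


Compare term by term from highest exponent:
alpha = omega^5*3 + omega^3 + omega^2*5
beta = omega^10*3
Term 1: alpha has omega^5*3, beta has omega^10*3
Term 2: alpha has omega^3*1, beta has omega^0*0
Term 3: alpha has omega^2*5, beta has omega^0*0
Result: alpha < beta

alpha < beta


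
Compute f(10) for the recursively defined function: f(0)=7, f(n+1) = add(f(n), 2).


f(0) = 7
f(1) = add(f(0), 2) = add(7, 2) = 9
f(2) = add(f(1), 2) = add(9, 2) = 11
f(3) = add(f(2), 2) = add(11, 2) = 13
f(4) = add(f(3), 2) = add(13, 2) = 15
f(5) = add(f(4), 2) = add(15, 2) = 17
f(6) = add(f(5), 2) = add(17, 2) = 19
f(7) = add(f(6), 2) = add(19, 2) = 21
f(8) = add(f(7), 2) = add(21, 2) = 23
f(9) = add(f(8), 2) = add(23, 2) = 25
f(10) = add(f(9), 2) = add(25, 2) = 27


27


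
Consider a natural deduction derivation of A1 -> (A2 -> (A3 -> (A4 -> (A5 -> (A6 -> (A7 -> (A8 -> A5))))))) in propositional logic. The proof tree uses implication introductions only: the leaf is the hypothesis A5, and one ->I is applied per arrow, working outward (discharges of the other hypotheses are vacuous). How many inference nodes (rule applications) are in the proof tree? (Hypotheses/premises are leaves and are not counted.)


The formula has 8 arrows (->); its innermost consequent A5 is one of the antecedents,
so the proof starts from the hypothesis leaf A5 (not a rule application) and closes one arrow per ->I.
Building A1 -> (A2 -> (A3 -> (A4 -> (A5 -> (A6 -> (A7 -> (A8 -> A5))))))) therefore takes 8 nested implication introductions.
Total inference nodes = 8

8


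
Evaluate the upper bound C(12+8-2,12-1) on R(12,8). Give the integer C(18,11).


R(12,8) <= C(12+8-2, 12-1) = C(18, 11)
C(18, 11) = 18! / (11! * 7!)
= 31824

31824


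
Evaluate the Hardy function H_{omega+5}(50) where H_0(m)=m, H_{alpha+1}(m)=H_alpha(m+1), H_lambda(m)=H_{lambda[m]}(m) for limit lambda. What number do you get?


H_{omega+5}(50):
Unwind the 5 successor steps: H_{omega+5}(50) = H_omega(50+5) = H_omega(55).
H_omega(m) = H_m(m) = m + m = 2m.
Result = 2 * 55 = 110

110


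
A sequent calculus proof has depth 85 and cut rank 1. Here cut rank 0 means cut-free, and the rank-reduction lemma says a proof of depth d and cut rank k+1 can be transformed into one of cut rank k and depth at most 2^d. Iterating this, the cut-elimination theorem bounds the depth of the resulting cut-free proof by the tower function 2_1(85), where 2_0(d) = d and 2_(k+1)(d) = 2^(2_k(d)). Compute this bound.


Each rank reduction sends depth d to at most 2^d; cut rank r needs r reductions.
2_0(85) = 85
2_1(85) = 2^85 = 38685626227668133590597632
Cut-free depth bound = 38685626227668133590597632

38685626227668133590597632


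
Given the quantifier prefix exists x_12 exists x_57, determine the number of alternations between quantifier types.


Walk the prefix and count type changes:
  position 1: exists -> exists
Total alternations = 0

0


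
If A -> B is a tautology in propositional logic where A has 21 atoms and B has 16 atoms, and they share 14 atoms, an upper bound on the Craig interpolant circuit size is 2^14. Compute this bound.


Shared atoms = 14
Craig interpolant size bound = 2^14
= 16384

16384


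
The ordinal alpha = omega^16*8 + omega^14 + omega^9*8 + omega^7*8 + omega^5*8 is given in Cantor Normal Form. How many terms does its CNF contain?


CNF: omega^16*8 + omega^14 + omega^9*8 + omega^7*8 + omega^5*8
Count the summands separated by '+':
  term 1: omega^16*8
  term 2: omega^14
  term 3: omega^9*8
  term 4: omega^7*8
  term 5: omega^5*8
Total terms = 5

5


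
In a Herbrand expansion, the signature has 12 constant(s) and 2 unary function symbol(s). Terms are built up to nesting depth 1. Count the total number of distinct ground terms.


Herbrand terms by depth:
Depth 0: 12 constants
Depth 1: 24 new terms (running total: 36)
Total distinct ground terms = 36

36


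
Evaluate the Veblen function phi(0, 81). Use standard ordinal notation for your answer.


phi(0, 81):
phi(0, beta) = omega^beta by definition.
phi(0, 81) = omega^81

omega^81


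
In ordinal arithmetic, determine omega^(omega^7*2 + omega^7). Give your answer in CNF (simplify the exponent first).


omega^(omega^7*2 + omega^7):
Both terms of the exponent have the same exponent 7, so they merge: omega^7*2 + omega^7 = omega^7*(2+1) = omega^7*3.
omega raised to a CNF ordinal is a single CNF term: Result = omega^(omega^7*3)

omega^(omega^7*3)


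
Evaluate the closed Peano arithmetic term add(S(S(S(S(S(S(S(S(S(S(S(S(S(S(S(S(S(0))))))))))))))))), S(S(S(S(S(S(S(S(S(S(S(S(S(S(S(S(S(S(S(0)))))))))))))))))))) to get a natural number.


add(S^17(0), S^19(0)):
S^17(0) = 17
S^19(0) = 19
17 + 19 = 36

36


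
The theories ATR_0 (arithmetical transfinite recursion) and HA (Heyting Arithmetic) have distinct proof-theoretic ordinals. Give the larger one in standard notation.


Proof-theoretic ordinal of ATR_0 (arithmetical transfinite recursion): Gamma_0
Proof-theoretic ordinal of HA (Heyting Arithmetic): epsilon_0
Comparing: epsilon_0 < Gamma_0.
The larger ordinal is Gamma_0 (from ATR_0 (arithmetical transfinite recursion)).

Gamma_0


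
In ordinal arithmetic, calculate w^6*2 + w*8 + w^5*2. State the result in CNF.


Ordinal addition (w^6*2 + w*8) + w^5*2:
alpha's leading term has exponent 6 > beta's exponent 5, so it survives.
alpha's tail term has exponent 1 < beta's exponent 5, so it is absorbed by beta.
In ordinal addition, any term followed by a strictly larger-exponent term is absorbed.
Result = w^6*2 + w^5*2

w^6*2 + w^5*2


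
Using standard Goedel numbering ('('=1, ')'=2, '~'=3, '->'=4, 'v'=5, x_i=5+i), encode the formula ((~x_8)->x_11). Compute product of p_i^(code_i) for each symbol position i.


Formula: ((~x_8)->x_11)
Symbol codes: [1, 1, 3, 13, 2, 4, 16, 2]
Primes: [2, 3, 5, 7, 11, 13, 17, 19]
p_1^1 = 2^1 = 2
p_2^1 = 3^1 = 3
p_3^3 = 5^3 = 125
p_4^13 = 7^13 = 96889010407
p_5^2 = 11^2 = 121
p_6^4 = 13^4 = 28561
p_7^16 = 17^16 = 48661191875666868481
p_8^2 = 19^2 = 361
Product = 4411481954772838949949129092948236532585250

4411481954772838949949129092948236532585250


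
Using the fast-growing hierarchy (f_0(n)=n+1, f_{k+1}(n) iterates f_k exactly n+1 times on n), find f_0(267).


f_0(267) = 267 + 1 = 268

268


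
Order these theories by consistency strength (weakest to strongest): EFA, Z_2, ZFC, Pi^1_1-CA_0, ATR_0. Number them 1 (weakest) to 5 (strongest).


Ordering by consistency strength:
1. EFA
2. ATR_0
3. Pi^1_1-CA_0
4. Z_2
5. ZFC


EFA=1, Z_2=4, ZFC=5, Pi^1_1-CA_0=3, ATR_0=2


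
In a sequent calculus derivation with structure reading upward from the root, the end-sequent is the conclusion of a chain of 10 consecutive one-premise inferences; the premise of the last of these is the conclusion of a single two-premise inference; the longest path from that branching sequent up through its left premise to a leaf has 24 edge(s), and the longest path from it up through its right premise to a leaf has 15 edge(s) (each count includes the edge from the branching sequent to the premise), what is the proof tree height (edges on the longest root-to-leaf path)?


Longest path through the left premise: 24 edges (measured from the branching sequent)
Longest path through the right premise: 15 edges
Height of the subtree rooted at the branching sequent: max(24, 15) = 24
The branching sequent sits 10 edges above the root (the chain of one-premise inferences), so height = 24 + 10 = 34

34


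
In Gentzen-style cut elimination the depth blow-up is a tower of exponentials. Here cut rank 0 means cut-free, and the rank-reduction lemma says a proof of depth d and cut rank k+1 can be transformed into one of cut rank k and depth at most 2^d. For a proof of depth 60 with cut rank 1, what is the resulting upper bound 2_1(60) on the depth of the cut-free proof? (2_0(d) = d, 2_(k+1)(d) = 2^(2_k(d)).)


Each rank reduction sends depth d to at most 2^d; cut rank r needs r reductions.
2_0(60) = 60
2_1(60) = 2^60 = 1152921504606846976
Cut-free depth bound = 1152921504606846976

1152921504606846976


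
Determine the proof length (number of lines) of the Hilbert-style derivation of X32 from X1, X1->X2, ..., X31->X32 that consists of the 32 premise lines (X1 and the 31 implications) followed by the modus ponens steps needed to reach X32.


We have 32 premise lines: X1 and 31 implications.
Each implication is detached once by MP, giving 31 MP lines.
32 premise lines + 31 MP lines = 63 total lines.

63


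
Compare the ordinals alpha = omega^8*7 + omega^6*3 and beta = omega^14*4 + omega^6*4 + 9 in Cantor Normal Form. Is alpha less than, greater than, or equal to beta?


Compare term by term from highest exponent:
alpha = omega^8*7 + omega^6*3
beta = omega^14*4 + omega^6*4 + 9
Term 1: alpha has omega^8*7, beta has omega^14*4
Term 2: alpha has omega^6*3, beta has omega^6*4
Term 3: alpha has omega^0*0, beta has omega^0*9
Result: alpha < beta

alpha < beta


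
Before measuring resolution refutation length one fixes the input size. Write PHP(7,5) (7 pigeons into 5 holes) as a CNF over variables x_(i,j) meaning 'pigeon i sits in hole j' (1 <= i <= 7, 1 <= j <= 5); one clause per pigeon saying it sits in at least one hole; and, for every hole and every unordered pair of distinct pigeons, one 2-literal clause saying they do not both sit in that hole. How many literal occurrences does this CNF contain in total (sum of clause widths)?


PHP(7,5): 7 pigeons, 5 holes, 7*5 = 35 variables.
- pigeon clauses: one per pigeon -> 7 clauses of width 5 -> 35 literals
- hole clauses: 5 holes * C(7,2) = 5 * 21 -> 105 clauses of width 2 -> 210 literals
Total literal occurrences = 35 + 210 = 245

245


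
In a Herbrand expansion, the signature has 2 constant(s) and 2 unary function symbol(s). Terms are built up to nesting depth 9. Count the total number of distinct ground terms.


Herbrand terms by depth:
Depth 0: 2 constants
Depth 1: 4 new terms (running total: 6)
Depth 2: 8 new terms (running total: 14)
Depth 3: 16 new terms (running total: 30)
Depth 4: 32 new terms (running total: 62)
Depth 5: 64 new terms (running total: 126)
Depth 6: 128 new terms (running total: 254)
Depth 7: 256 new terms (running total: 510)
Depth 8: 512 new terms (running total: 1022)
Depth 9: 1024 new terms (running total: 2046)
Total distinct ground terms = 2046

2046


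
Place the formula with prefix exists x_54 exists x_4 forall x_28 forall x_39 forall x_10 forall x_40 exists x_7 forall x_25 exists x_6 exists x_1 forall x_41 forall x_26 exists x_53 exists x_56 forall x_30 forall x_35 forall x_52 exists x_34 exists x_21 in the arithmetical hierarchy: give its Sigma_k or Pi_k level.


Leading quantifier is exists, so the class is Sigma.
Number of quantifier blocks = alternations + 1 = 8 + 1 = 9.
Classification: Sigma_9

Sigma_9


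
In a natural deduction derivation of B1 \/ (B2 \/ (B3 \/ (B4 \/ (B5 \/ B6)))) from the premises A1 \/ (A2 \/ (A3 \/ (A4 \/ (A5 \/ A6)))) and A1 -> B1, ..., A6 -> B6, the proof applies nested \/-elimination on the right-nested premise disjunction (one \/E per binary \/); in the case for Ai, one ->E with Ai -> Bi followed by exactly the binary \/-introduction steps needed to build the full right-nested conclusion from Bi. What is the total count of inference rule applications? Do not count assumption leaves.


Constructive dilemma with 6 branches, all disjunctions right-nested:
- \/E: the premise has 5 binary \/, each eliminated once: 5 nodes.
- ->E: one per case (Ai with Ai -> Bi gives Bi): 6 nodes.
- \/I: in case i < n, Bi needs 1 step to form Bi \/ (B(i+1) \/ ...) and then i-1 steps to prepend B(i-1), ..., B1, i.e. i steps; in case i = n, B6 needs 5 prepend steps.
  \/I total = (1 + 2 + ... + 5) + 5 = 15 + 5 = 20 nodes.
Total = 5 + 6 + 20 = 31

31


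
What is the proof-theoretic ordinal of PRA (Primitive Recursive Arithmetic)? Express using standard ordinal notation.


The proof-theoretic ordinal of PRA (Primitive Recursive Arithmetic) is a standard result in ordinal analysis.
This ordinal is the supremum of order types of primitive recursive well-orderings
that the theory can prove to be well-ordered.
For PRA (Primitive Recursive Arithmetic), the proof-theoretic ordinal is omega^omega.

omega^omega


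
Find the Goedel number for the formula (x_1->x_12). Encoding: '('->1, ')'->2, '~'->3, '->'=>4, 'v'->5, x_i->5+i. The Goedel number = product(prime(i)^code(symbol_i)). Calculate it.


Formula: (x_1->x_12)
Symbol codes: [1, 6, 4, 17, 2]
Primes: [2, 3, 5, 7, 11]
p_1^1 = 2^1 = 2
p_2^6 = 3^6 = 729
p_3^4 = 5^4 = 625
p_4^17 = 7^17 = 232630513987207
p_5^2 = 11^2 = 121
Product = 25650131260371927828750

25650131260371927828750
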